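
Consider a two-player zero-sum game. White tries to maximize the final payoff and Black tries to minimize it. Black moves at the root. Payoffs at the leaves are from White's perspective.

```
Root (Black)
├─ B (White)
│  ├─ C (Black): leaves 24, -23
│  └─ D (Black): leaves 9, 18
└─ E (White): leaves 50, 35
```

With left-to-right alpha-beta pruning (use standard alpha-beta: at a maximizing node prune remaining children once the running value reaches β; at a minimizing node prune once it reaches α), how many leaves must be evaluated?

C [α=-∞,β=+∞]: v=-23
D [α=-23,β=+∞]: v=9
B [α=-∞,β=+∞]: v=9
E [α=-∞,β=9]: v=50 after child 1 ≥ β → β-cutoff, skip 1
Root [α=-∞,β=+∞]: v=9
Leaves evaluated: 5 of 6.

5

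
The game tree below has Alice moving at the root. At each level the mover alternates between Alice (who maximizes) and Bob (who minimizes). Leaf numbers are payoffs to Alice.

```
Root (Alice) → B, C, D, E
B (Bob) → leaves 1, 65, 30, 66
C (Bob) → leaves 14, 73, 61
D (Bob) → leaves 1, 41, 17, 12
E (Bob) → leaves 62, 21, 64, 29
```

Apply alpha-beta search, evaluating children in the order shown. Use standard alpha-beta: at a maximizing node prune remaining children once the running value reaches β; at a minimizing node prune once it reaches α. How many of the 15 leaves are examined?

B [α=-∞,β=+∞]: v=1
C [α=1,β=+∞]: v=14
D [α=14,β=+∞]: v=1 after child 1 ≤ α → α-cutoff, skip 3
E [α=14,β=+∞]: v=21
Root [α=-∞,β=+∞]: v=21
Leaves evaluated: 12 of 15.

12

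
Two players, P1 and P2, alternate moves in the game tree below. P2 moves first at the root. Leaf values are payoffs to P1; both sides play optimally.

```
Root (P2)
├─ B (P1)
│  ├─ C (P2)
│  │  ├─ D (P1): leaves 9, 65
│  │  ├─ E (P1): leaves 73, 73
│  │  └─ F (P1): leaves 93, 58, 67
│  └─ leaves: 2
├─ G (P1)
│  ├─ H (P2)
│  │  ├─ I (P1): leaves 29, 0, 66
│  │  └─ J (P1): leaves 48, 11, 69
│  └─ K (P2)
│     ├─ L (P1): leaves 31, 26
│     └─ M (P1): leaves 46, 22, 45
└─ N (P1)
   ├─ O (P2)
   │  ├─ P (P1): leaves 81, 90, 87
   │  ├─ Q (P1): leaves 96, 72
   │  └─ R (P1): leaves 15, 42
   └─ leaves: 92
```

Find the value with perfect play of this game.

65

D (P1): max(9, 65) = 65
E (P1): max(73, 73) = 73
F (P1): max(93, 58, 67) = 93
C (P2): min(65, 73, 93) = 65
B (P1): max(65, 2) = 65
I (P1): max(29, 0, 66) = 66
J (P1): max(48, 11, 69) = 69
H (P2): min(66, 69) = 66
L (P1): max(31, 26) = 31
M (P1): max(46, 22, 45) = 46
K (P2): min(31, 46) = 31
G (P1): max(66, 31) = 66
P (P1): max(81, 90, 87) = 90
Q (P1): max(96, 72) = 96
R (P1): max(15, 42) = 42
O (P2): min(90, 96, 42) = 42
N (P1): max(42, 92) = 92
Root (P2): min(65, 66, 92) = 65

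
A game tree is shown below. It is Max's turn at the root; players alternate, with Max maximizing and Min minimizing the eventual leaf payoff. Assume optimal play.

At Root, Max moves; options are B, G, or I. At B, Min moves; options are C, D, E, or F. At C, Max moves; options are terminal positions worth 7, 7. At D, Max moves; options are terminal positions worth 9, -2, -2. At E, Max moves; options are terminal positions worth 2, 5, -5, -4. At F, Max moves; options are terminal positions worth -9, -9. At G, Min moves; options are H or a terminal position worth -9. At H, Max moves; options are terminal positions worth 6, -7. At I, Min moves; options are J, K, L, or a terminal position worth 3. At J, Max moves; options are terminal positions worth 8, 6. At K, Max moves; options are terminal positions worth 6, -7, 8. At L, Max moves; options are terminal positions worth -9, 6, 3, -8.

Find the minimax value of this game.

C (Max): max(7, 7) = 7
D (Max): max(9, -2, -2) = 9
E (Max): max(2, 5, -5, -4) = 5
F (Max): max(-9, -9) = -9
B (Min): min(7, 9, 5, -9) = -9
H (Max): max(6, -7) = 6
G (Min): min(6, -9) = -9
J (Max): max(8, 6) = 8
K (Max): max(6, -7, 8) = 8
L (Max): max(-9, 6, 3, -8) = 6
I (Min): min(8, 8, 6, 3) = 3
Root (Max): max(-9, -9, 3) = 3

3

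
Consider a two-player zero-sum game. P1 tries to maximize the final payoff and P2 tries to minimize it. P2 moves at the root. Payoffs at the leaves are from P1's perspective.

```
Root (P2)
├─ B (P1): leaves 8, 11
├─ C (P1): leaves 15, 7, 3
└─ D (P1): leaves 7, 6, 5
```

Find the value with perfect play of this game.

7

B (P1): max(8, 11) = 11
C (P1): max(15, 7, 3) = 15
D (P1): max(7, 6, 5) = 7
Root (P2): min(11, 15, 7) = 7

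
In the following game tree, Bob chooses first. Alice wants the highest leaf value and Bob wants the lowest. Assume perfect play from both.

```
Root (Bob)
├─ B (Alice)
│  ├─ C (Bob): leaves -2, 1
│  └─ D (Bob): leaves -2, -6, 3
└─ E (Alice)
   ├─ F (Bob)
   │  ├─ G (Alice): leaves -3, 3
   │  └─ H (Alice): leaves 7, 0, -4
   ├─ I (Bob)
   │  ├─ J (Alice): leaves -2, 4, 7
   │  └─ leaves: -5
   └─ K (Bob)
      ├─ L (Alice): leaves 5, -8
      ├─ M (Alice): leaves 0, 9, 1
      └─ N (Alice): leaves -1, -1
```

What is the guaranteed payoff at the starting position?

-2

C (Bob): min(-2, 1) = -2
D (Bob): min(-2, -6, 3) = -6
B (Alice): max(-2, -6) = -2
G (Alice): max(-3, 3) = 3
H (Alice): max(7, 0, -4) = 7
F (Bob): min(3, 7) = 3
J (Alice): max(-2, 4, 7) = 7
I (Bob): min(7, -5) = -5
L (Alice): max(5, -8) = 5
M (Alice): max(0, 9, 1) = 9
N (Alice): max(-1, -1) = -1
K (Bob): min(5, 9, -1) = -1
E (Alice): max(3, -5, -1) = 3
Root (Bob): min(-2, 3) = -2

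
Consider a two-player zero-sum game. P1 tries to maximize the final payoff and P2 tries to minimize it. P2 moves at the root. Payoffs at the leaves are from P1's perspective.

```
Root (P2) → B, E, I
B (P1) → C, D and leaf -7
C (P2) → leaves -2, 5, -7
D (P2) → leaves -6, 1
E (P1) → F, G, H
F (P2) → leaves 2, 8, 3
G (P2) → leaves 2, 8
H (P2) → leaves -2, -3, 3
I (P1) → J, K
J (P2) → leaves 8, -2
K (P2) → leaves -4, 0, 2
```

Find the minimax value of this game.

-6

C (P2): min(-2, 5, -7) = -7
D (P2): min(-6, 1) = -6
B (P1): max(-7, -6, -7) = -6
F (P2): min(2, 8, 3) = 2
G (P2): min(2, 8) = 2
H (P2): min(-2, -3, 3) = -3
E (P1): max(2, 2, -3) = 2
J (P2): min(8, -2) = -2
K (P2): min(-4, 0, 2) = -4
I (P1): max(-2, -4) = -2
Root (P2): min(-6, 2, -2) = -6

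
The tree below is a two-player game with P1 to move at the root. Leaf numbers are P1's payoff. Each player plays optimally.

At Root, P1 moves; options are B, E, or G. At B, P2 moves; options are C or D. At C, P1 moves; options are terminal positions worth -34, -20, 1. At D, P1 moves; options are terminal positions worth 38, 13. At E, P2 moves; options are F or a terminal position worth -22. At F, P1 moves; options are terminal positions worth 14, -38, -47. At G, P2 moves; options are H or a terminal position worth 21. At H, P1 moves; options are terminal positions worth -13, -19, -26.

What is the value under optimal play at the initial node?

1

C (P1): max(-34, -20, 1) = 1
D (P1): max(38, 13) = 38
B (P2): min(1, 38) = 1
F (P1): max(14, -38, -47) = 14
E (P2): min(14, -22) = -22
H (P1): max(-13, -19, -26) = -13
G (P2): min(-13, 21) = -13
Root (P1): max(1, -22, -13) = 1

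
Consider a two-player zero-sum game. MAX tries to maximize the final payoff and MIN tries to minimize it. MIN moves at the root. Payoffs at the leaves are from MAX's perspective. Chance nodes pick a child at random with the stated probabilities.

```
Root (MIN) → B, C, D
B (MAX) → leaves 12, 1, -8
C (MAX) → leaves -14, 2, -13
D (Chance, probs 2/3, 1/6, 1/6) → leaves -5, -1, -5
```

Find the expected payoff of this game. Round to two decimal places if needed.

B (MAX): max(12, 1, -8) = 12
C (MAX): max(-14, 2, -13) = 2
D (Chance): 2/3·-5 + 1/6·-1 + 1/6·-5 = -4.33
Root (MIN): min(12, 2, -4.33) = -4.33

-4.33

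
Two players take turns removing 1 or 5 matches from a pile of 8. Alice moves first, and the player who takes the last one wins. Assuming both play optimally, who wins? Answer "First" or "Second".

W/L table (W = player to move can force a win):
i:   0  1  2  3  4  5  6  7  8
     L  W  L  W  L  W  L  W  L
Position 8 is L, so the second player wins.

Second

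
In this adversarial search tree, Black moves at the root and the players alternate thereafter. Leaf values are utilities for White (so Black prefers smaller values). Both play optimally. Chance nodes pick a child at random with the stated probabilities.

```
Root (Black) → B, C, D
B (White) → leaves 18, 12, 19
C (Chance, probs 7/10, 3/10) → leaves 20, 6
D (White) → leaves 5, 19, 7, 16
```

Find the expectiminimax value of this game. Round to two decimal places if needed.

15.8

B (White): max(18, 12, 19) = 19
C (Chance): 7/10·20 + 3/10·6 = 15.8
D (White): max(5, 19, 7, 16) = 19
Root (Black): min(19, 15.8, 19) = 15.8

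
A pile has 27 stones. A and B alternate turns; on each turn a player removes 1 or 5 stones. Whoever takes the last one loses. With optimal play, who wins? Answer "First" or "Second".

Mark each pile size as W (mover wins) or L (mover loses):
i:   0  1  2  3  4  5  6  7  8  9 10 11 12 13 14 15 16 17 18 19 20 21 22 23 24 25 26 27
     W  L  W  L  W  L  W  L  W  L  W  L  W  L  W  L  W  L  W  L  W  L  W  L  W  L  W  L
Position 27 is L, so the second player wins.

Second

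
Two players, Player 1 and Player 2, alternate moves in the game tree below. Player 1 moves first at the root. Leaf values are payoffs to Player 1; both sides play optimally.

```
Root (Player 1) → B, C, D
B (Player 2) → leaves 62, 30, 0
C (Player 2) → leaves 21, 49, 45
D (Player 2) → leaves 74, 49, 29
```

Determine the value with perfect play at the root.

B (Player 2): min(62, 30, 0) = 0
C (Player 2): min(21, 49, 45) = 21
D (Player 2): min(74, 49, 29) = 29
Root (Player 1): max(0, 21, 29) = 29

29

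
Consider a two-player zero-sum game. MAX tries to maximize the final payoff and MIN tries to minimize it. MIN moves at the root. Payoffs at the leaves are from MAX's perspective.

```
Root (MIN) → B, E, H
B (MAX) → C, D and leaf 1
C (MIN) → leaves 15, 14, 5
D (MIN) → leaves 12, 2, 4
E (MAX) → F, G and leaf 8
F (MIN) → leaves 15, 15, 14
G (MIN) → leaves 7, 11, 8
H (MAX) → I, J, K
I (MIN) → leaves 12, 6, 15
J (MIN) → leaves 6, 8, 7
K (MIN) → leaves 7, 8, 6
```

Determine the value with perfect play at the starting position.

5

C (MIN): min(15, 14, 5) = 5
D (MIN): min(12, 2, 4) = 2
B (MAX): max(5, 2, 1) = 5
F (MIN): min(15, 15, 14) = 14
G (MIN): min(7, 11, 8) = 7
E (MAX): max(14, 7, 8) = 14
I (MIN): min(12, 6, 15) = 6
J (MIN): min(6, 8, 7) = 6
K (MIN): min(7, 8, 6) = 6
H (MAX): max(6, 6, 6) = 6
Root (MIN): min(5, 14, 6) = 5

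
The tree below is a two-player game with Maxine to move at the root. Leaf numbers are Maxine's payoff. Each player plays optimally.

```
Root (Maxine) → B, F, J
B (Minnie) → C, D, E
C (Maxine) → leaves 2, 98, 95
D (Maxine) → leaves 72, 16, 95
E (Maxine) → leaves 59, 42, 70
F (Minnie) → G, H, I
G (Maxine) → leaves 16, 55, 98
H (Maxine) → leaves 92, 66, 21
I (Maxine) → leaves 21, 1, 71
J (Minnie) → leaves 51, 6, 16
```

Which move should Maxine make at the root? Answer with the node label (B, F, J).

F

C (Maxine): max(2, 98, 95) = 98
D (Maxine): max(72, 16, 95) = 95
E (Maxine): max(59, 42, 70) = 70
B (Minnie): min(98, 95, 70) = 70
G (Maxine): max(16, 55, 98) = 98
H (Maxine): max(92, 66, 21) = 92
I (Maxine): max(21, 1, 71) = 71
F (Minnie): min(98, 92, 71) = 71
J (Minnie): min(51, 6, 16) = 6
Root (Maxine): max(70, 71, 6) = 71
Maxine picks the child with the highest value: F (value 71).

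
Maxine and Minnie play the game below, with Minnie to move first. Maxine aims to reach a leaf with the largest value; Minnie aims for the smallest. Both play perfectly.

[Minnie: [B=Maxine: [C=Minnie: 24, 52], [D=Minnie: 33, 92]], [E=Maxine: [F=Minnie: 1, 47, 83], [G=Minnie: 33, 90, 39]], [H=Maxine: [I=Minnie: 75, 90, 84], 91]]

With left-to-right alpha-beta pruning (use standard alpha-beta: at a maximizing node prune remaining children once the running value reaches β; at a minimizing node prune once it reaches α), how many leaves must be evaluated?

13

C [α=-∞,β=+∞]: v=24
D [α=24,β=+∞]: v=33
B [α=-∞,β=+∞]: v=33
F [α=-∞,β=33]: v=1
G [α=1,β=33]: v=33
E [α=-∞,β=33]: v=33
I [α=-∞,β=33]: v=75
H [α=-∞,β=33]: v=75 after child 1 ≥ β → β-cutoff, skip 1
Root [α=-∞,β=+∞]: v=33
Leaves evaluated: 13 of 14.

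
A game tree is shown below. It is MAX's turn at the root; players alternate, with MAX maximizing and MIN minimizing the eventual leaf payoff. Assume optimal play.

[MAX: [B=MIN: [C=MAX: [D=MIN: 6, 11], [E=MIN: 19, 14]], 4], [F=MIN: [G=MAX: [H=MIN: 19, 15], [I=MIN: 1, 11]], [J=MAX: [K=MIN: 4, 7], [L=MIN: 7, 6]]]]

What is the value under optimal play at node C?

D: min(6, 11) = 6
E: min(19, 14) = 14
C: max(6, 14) = 14

14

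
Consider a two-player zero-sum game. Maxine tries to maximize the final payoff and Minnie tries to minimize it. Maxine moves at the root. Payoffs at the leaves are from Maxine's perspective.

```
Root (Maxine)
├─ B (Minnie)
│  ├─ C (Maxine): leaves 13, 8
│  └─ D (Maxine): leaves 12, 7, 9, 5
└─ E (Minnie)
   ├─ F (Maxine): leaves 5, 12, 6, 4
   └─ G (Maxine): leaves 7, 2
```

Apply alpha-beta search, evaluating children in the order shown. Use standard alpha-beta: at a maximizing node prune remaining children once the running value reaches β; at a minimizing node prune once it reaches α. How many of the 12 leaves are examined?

C [α=-∞,β=+∞]: v=13
D [α=-∞,β=13]: v=12
B [α=-∞,β=+∞]: v=12
F [α=12,β=+∞]: v=12
E [α=12,β=+∞]: v=12 after child 1 ≤ α → α-cutoff, skip 1
Root [α=-∞,β=+∞]: v=12
Leaves evaluated: 10 of 12.

10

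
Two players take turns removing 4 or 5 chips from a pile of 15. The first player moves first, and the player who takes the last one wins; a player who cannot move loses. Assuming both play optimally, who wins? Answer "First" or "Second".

Compute winning (W) and losing (L) positions by backward induction:
i:   0  1  2  3  4  5  6  7  8  9 10 11 12 13 14 15
     L  L  L  L  W  W  W  W  W  L  L  L  L  W  W  W
Position 15 is W, so the first player wins.

First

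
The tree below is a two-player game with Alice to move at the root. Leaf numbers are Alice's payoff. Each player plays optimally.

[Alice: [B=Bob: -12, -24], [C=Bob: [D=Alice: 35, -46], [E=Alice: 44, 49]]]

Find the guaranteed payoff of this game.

B (Bob): min(-12, -24) = -24
D (Alice): max(35, -46) = 35
E (Alice): max(44, 49) = 49
C (Bob): min(35, 49) = 35
Root (Alice): max(-24, 35) = 35

35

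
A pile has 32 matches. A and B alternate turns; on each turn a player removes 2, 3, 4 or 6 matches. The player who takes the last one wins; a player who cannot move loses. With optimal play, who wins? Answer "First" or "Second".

Second

Compute winning (W) and losing (L) positions by backward induction:
i:   0  1  2  3  4  5  6  7  8  9 10 11 12 13 14 15 16 17 18 19 20 21 22 23 24 25 26 27 28 29 30 31 32
     L  L  W  W  W  W  W  W  L  L  W  W  W  W  W  W  L  L  W  W  W  W  W  W  L  L  W  W  W  W  W  W  L
Position 32 is L, so the second player wins.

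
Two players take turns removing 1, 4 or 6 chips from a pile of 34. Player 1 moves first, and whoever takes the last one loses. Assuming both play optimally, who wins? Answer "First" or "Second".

i:   0  1  2  3  4  5  6  7  8  9 10 11 12 13 14 15 16 17 18 19 20 21 22 23 24 25 26 27 28 29 30 31 32 33 34
     W  L  W  L  W  W  L  W  L  W  W  L  W  L  W  W  L  W  L  W  W  L  W  L  W  W  L  W  L  W  W  L  W  L  W
Position 34 is W, so the first player wins.

First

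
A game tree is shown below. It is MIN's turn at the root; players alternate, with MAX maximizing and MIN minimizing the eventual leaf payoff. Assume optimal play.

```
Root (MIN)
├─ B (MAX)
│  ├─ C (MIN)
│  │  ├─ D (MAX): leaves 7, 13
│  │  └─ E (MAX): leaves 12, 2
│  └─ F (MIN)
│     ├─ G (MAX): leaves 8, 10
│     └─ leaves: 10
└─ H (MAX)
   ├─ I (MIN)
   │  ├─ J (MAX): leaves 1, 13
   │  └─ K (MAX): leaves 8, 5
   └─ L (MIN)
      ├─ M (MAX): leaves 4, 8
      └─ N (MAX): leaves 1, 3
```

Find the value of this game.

D (MAX): max(7, 13) = 13
E (MAX): max(12, 2) = 12
C (MIN): min(13, 12) = 12
G (MAX): max(8, 10) = 10
F (MIN): min(10, 10) = 10
B (MAX): max(12, 10) = 12
J (MAX): max(1, 13) = 13
K (MAX): max(8, 5) = 8
I (MIN): min(13, 8) = 8
M (MAX): max(4, 8) = 8
N (MAX): max(1, 3) = 3
L (MIN): min(8, 3) = 3
H (MAX): max(8, 3) = 8
Root (MIN): min(12, 8) = 8

8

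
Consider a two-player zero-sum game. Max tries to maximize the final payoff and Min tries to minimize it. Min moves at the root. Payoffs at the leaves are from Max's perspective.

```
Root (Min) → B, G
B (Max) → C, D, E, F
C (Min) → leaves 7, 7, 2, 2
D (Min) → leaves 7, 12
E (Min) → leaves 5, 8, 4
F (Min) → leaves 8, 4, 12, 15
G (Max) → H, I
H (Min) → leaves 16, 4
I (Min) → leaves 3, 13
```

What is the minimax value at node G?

4

H: min(16, 4) = 4
I: min(3, 13) = 3
G: max(4, 3) = 4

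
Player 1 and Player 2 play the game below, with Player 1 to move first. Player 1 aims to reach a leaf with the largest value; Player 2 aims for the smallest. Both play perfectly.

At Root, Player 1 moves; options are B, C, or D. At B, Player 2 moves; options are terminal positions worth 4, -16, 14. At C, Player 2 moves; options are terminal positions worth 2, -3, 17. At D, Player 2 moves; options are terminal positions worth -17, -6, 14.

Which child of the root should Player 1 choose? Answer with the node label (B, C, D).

C

B (Player 2): min(4, -16, 14) = -16
C (Player 2): min(2, -3, 17) = -3
D (Player 2): min(-17, -6, 14) = -17
Root (Player 1): max(-16, -3, -17) = -3
Player 1 picks the child with the highest value: C (value -3).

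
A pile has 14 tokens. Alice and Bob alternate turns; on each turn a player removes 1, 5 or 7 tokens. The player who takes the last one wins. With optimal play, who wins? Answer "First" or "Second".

Second

Compute winning (W) and losing (L) positions by backward induction:
i:   0  1  2  3  4  5  6  7  8  9 10 11 12 13 14
     L  W  L  W  L  W  L  W  L  W  L  W  L  W  L
Position 14 is L, so the second player wins.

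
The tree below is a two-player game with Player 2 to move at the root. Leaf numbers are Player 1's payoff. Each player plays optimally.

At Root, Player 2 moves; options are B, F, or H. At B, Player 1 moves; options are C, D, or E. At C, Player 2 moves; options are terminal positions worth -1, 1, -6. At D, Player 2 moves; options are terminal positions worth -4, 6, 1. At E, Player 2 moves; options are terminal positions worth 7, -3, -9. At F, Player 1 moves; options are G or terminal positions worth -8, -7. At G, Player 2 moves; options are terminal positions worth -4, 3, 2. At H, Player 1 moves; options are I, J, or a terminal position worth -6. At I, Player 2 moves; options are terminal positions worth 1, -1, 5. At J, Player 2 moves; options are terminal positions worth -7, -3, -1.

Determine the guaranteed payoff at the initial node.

C (Player 2): min(-1, 1, -6) = -6
D (Player 2): min(-4, 6, 1) = -4
E (Player 2): min(7, -3, -9) = -9
B (Player 1): max(-6, -4, -9) = -4
G (Player 2): min(-4, 3, 2) = -4
F (Player 1): max(-4, -8, -7) = -4
I (Player 2): min(1, -1, 5) = -1
J (Player 2): min(-7, -3, -1) = -7
H (Player 1): max(-1, -7, -6) = -1
Root (Player 2): min(-4, -4, -1) = -4

-4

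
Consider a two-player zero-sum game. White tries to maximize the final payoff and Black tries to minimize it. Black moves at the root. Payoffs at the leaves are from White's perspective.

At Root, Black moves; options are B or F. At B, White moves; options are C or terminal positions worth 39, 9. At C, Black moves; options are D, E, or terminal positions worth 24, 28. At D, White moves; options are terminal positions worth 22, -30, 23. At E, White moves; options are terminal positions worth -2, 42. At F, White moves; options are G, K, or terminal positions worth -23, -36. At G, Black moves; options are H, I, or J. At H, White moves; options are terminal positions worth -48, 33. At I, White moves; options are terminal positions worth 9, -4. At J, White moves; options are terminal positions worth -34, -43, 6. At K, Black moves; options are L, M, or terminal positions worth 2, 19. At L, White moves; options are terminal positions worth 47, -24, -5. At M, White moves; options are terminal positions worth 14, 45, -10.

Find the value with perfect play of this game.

6

D (White): max(22, -30, 23) = 23
E (White): max(-2, 42) = 42
C (Black): min(23, 42, 24, 28) = 23
B (White): max(23, 39, 9) = 39
H (White): max(-48, 33) = 33
I (White): max(9, -4) = 9
J (White): max(-34, -43, 6) = 6
G (Black): min(33, 9, 6) = 6
L (White): max(47, -24, -5) = 47
M (White): max(14, 45, -10) = 45
K (Black): min(47, 45, 2, 19) = 2
F (White): max(6, 2, -23, -36) = 6
Root (Black): min(39, 6) = 6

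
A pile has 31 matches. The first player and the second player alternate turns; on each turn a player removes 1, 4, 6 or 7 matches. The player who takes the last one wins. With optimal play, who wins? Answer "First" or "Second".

Positions where the player to move wins (W) vs loses (L):
i:   0  1  2  3  4  5  6  7  8  9 10 11 12 13 14 15 16 17 18 19 20 21 22 23 24 25 26 27 28 29 30 31
     L  W  L  W  W  L  W  W  W  W  L  W  W  L  W  L  W  W  L  W  W  W  W  L  W  W  L  W  L  W  W  L
Position 31 is L, so the second player wins.

Second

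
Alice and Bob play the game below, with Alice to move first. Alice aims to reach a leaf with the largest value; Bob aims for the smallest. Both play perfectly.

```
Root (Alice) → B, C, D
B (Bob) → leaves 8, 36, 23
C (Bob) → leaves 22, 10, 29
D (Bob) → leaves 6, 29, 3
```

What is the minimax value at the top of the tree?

B (Bob): min(8, 36, 23) = 8
C (Bob): min(22, 10, 29) = 10
D (Bob): min(6, 29, 3) = 3
Root (Alice): max(8, 10, 3) = 10

10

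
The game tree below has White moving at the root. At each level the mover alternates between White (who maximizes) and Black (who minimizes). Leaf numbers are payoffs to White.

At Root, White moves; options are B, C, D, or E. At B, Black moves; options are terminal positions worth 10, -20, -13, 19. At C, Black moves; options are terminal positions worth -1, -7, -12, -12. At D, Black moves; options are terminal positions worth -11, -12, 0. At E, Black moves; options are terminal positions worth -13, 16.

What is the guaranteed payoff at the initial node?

B (Black): min(10, -20, -13, 19) = -20
C (Black): min(-1, -7, -12, -12) = -12
D (Black): min(-11, -12, 0) = -12
E (Black): min(-13, 16) = -13
Root (White): max(-20, -12, -12, -13) = -12

-12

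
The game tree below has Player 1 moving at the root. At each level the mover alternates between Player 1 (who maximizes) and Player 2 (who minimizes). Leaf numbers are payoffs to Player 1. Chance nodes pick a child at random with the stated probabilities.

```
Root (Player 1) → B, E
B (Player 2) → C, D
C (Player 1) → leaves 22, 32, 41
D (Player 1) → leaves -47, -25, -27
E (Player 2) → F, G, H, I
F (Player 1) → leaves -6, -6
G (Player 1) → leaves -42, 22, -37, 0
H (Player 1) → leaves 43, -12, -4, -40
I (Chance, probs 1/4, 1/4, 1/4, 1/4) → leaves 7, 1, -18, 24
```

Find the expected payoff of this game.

C (Player 1): max(22, 32, 41) = 41
D (Player 1): max(-47, -25, -27) = -25
B (Player 2): min(41, -25) = -25
F (Player 1): max(-6, -6) = -6
G (Player 1): max(-42, 22, -37, 0) = 22
H (Player 1): max(43, -12, -4, -40) = 43
I (Chance): 1/4·7 + 1/4·1 + 1/4·-18 + 1/4·24 = 3.5
E (Player 2): min(-6, 22, 43, 3.5) = -6
Root (Player 1): max(-25, -6) = -6

-6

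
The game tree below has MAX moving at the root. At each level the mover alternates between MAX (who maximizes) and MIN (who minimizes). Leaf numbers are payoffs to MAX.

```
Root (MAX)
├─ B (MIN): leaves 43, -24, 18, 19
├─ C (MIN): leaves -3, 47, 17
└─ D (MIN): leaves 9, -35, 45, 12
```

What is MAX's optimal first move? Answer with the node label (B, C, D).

B (MIN): min(43, -24, 18, 19) = -24
C (MIN): min(-3, 47, 17) = -3
D (MIN): min(9, -35, 45, 12) = -35
Root (MAX): max(-24, -3, -35) = -3
MAX picks the child with the highest value: C (value -3).

C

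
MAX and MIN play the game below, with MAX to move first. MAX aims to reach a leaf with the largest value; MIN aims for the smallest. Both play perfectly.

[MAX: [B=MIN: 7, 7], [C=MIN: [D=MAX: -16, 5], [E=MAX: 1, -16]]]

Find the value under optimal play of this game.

B (MIN): min(7, 7) = 7
D (MAX): max(-16, 5) = 5
E (MAX): max(1, -16) = 1
C (MIN): min(5, 1) = 1
Root (MAX): max(7, 1) = 7

7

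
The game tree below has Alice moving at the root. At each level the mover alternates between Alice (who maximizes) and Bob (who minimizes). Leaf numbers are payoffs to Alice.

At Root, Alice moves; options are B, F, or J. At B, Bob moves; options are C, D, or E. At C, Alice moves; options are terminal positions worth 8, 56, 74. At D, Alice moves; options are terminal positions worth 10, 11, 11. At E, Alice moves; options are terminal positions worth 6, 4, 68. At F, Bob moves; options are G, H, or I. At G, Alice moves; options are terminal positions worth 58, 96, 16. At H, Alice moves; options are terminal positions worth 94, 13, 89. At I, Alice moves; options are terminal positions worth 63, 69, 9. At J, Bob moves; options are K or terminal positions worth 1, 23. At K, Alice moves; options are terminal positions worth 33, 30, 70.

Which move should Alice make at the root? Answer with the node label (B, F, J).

F

C (Alice): max(8, 56, 74) = 74
D (Alice): max(10, 11, 11) = 11
E (Alice): max(6, 4, 68) = 68
B (Bob): min(74, 11, 68) = 11
G (Alice): max(58, 96, 16) = 96
H (Alice): max(94, 13, 89) = 94
I (Alice): max(63, 69, 9) = 69
F (Bob): min(96, 94, 69) = 69
K (Alice): max(33, 30, 70) = 70
J (Bob): min(70, 1, 23) = 1
Root (Alice): max(11, 69, 1) = 69
Alice picks the child with the highest value: F (value 69).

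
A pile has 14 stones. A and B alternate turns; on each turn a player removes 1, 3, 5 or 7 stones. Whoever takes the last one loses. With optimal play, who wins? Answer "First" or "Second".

Mark each pile size as W (mover wins) or L (mover loses):
i:   0  1  2  3  4  5  6  7  8  9 10 11 12 13 14
     W  L  W  L  W  L  W  L  W  L  W  L  W  L  W
Position 14 is W, so the first player wins.

First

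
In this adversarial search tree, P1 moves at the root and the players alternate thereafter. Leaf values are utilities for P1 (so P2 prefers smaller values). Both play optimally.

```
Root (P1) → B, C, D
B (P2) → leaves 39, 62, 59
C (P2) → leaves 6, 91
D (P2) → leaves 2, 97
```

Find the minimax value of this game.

B (P2): min(39, 62, 59) = 39
C (P2): min(6, 91) = 6
D (P2): min(2, 97) = 2
Root (P1): max(39, 6, 2) = 39

39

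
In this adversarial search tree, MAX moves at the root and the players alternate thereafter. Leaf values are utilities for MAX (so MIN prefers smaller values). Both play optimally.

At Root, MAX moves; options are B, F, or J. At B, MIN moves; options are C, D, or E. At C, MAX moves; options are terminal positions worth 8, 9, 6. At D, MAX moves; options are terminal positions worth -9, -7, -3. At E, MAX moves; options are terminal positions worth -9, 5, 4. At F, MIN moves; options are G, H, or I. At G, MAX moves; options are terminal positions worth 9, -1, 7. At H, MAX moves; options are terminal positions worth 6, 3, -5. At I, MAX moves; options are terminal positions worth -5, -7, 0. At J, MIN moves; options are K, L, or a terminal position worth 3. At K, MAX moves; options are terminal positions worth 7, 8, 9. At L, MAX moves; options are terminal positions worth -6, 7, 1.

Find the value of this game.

C (MAX): max(8, 9, 6) = 9
D (MAX): max(-9, -7, -3) = -3
E (MAX): max(-9, 5, 4) = 5
B (MIN): min(9, -3, 5) = -3
G (MAX): max(9, -1, 7) = 9
H (MAX): max(6, 3, -5) = 6
I (MAX): max(-5, -7, 0) = 0
F (MIN): min(9, 6, 0) = 0
K (MAX): max(7, 8, 9) = 9
L (MAX): max(-6, 7, 1) = 7
J (MIN): min(9, 7, 3) = 3
Root (MAX): max(-3, 0, 3) = 3

3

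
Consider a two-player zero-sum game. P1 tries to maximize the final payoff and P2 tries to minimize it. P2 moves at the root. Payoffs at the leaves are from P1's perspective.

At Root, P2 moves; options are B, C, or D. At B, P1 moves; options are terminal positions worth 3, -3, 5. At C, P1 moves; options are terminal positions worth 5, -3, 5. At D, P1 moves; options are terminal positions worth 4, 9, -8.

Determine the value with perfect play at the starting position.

5

B (P1): max(3, -3, 5) = 5
C (P1): max(5, -3, 5) = 5
D (P1): max(4, 9, -8) = 9
Root (P2): min(5, 5, 9) = 5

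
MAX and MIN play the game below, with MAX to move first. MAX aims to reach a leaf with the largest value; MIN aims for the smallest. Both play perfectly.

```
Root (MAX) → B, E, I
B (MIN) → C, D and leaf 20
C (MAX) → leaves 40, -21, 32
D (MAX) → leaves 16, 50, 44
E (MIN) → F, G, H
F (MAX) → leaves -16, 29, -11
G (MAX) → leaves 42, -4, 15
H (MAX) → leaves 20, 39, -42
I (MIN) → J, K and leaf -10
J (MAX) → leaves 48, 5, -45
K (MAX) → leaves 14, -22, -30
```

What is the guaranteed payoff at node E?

F: max(-16, 29, -11) = 29
G: max(42, -4, 15) = 42
H: max(20, 39, -42) = 39
E: min(29, 42, 39) = 29

29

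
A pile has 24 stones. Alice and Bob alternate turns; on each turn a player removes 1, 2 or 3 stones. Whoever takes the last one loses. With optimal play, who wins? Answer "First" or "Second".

W/L table (W = player to move can force a win):
i:   0  1  2  3  4  5  6  7  8  9 10 11 12 13 14 15 16 17 18 19 20 21 22 23 24
     W  L  W  W  W  L  W  W  W  L  W  W  W  L  W  W  W  L  W  W  W  L  W  W  W
Position 24 is W, so the first player wins.

First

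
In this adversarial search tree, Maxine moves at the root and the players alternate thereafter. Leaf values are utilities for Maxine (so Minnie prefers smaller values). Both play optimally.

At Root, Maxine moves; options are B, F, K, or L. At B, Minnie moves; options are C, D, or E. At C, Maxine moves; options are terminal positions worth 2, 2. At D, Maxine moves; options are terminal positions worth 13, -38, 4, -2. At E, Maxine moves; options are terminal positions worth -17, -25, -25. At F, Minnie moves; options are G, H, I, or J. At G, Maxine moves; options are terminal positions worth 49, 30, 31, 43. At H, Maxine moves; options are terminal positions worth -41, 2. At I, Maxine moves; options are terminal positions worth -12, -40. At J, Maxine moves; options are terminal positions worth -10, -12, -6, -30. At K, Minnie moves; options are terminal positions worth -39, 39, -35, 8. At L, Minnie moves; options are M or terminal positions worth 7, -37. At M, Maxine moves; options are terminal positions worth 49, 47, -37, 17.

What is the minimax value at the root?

-12

C (Maxine): max(2, 2) = 2
D (Maxine): max(13, -38, 4, -2) = 13
E (Maxine): max(-17, -25, -25) = -17
B (Minnie): min(2, 13, -17) = -17
G (Maxine): max(49, 30, 31, 43) = 49
H (Maxine): max(-41, 2) = 2
I (Maxine): max(-12, -40) = -12
J (Maxine): max(-10, -12, -6, -30) = -6
F (Minnie): min(49, 2, -12, -6) = -12
K (Minnie): min(-39, 39, -35, 8) = -39
M (Maxine): max(49, 47, -37, 17) = 49
L (Minnie): min(49, 7, -37) = -37
Root (Maxine): max(-17, -12, -39, -37) = -12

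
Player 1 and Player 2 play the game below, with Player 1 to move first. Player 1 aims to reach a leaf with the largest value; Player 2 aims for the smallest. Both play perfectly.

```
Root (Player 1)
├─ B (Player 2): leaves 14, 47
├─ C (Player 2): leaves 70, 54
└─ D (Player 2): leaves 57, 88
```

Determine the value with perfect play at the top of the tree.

B (Player 2): min(14, 47) = 14
C (Player 2): min(70, 54) = 54
D (Player 2): min(57, 88) = 57
Root (Player 1): max(14, 54, 57) = 57

57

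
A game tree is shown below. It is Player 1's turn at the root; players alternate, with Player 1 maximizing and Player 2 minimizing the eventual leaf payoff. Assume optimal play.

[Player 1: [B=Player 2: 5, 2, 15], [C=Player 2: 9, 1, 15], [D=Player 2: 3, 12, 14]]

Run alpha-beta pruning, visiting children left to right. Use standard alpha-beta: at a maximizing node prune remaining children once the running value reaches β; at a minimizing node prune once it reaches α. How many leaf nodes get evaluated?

8

B [α=-∞,β=+∞]: v=2
C [α=2,β=+∞]: v=1 after child 2 ≤ α → α-cutoff, skip 1
D [α=2,β=+∞]: v=3
Root [α=-∞,β=+∞]: v=3
Leaves evaluated: 8 of 9.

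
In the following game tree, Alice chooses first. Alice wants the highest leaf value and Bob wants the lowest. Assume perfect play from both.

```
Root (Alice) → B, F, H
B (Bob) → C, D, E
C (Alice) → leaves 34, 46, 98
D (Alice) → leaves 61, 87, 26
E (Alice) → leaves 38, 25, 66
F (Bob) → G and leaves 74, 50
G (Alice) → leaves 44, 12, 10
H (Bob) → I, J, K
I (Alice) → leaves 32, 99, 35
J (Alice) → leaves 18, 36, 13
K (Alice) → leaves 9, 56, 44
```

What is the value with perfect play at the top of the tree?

C (Alice): max(34, 46, 98) = 98
D (Alice): max(61, 87, 26) = 87
E (Alice): max(38, 25, 66) = 66
B (Bob): min(98, 87, 66) = 66
G (Alice): max(44, 12, 10) = 44
F (Bob): min(44, 74, 50) = 44
I (Alice): max(32, 99, 35) = 99
J (Alice): max(18, 36, 13) = 36
K (Alice): max(9, 56, 44) = 56
H (Bob): min(99, 36, 56) = 36
Root (Alice): max(66, 44, 36) = 66

66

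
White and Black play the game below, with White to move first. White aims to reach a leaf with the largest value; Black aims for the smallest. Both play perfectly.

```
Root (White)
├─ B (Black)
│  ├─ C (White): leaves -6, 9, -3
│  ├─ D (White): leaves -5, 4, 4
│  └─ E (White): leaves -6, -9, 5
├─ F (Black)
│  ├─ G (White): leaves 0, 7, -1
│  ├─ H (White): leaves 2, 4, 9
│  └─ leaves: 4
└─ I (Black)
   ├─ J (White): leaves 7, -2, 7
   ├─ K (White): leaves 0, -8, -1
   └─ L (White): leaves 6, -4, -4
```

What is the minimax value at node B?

C: max(-6, 9, -3) = 9
D: max(-5, 4, 4) = 4
E: max(-6, -9, 5) = 5
B: min(9, 4, 5) = 4

4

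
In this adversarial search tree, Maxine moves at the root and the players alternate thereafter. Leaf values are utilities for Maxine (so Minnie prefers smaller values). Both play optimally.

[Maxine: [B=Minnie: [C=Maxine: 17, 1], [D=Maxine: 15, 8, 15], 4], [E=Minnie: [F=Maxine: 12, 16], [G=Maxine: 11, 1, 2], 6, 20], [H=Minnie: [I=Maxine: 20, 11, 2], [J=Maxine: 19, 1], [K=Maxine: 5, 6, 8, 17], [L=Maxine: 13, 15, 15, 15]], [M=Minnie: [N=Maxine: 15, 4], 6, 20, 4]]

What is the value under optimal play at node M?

N: max(15, 4) = 15
M: min(15, 6, 20, 4) = 4

4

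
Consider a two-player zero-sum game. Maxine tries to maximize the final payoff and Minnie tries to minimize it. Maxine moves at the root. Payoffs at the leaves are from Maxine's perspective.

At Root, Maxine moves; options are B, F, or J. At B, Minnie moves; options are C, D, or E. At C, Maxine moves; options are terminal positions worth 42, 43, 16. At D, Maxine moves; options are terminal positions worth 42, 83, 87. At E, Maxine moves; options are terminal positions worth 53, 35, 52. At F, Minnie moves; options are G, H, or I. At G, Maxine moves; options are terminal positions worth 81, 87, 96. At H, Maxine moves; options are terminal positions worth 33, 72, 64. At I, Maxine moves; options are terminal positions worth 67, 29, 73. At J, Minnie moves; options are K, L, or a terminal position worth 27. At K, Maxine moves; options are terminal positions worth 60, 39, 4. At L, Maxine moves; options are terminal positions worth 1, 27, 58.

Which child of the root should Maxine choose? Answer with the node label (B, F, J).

C (Maxine): max(42, 43, 16) = 43
D (Maxine): max(42, 83, 87) = 87
E (Maxine): max(53, 35, 52) = 53
B (Minnie): min(43, 87, 53) = 43
G (Maxine): max(81, 87, 96) = 96
H (Maxine): max(33, 72, 64) = 72
I (Maxine): max(67, 29, 73) = 73
F (Minnie): min(96, 72, 73) = 72
K (Maxine): max(60, 39, 4) = 60
L (Maxine): max(1, 27, 58) = 58
J (Minnie): min(60, 58, 27) = 27
Root (Maxine): max(43, 72, 27) = 72
Maxine picks the child with the highest value: F (value 72).

F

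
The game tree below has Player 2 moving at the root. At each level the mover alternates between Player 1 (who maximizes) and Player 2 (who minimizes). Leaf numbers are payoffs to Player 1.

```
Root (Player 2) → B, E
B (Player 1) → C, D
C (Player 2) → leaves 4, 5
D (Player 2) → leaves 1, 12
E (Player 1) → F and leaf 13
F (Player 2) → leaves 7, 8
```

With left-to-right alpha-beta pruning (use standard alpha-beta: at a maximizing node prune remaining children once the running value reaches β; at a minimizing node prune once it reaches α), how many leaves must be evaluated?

5

C [α=-∞,β=+∞]: v=4
D [α=4,β=+∞]: v=1 after child 1 ≤ α → α-cutoff, skip 1
B [α=-∞,β=+∞]: v=4
F [α=-∞,β=4]: v=7
E [α=-∞,β=4]: v=7 after child 1 ≥ β → β-cutoff, skip 1
Root [α=-∞,β=+∞]: v=4
Leaves evaluated: 5 of 7.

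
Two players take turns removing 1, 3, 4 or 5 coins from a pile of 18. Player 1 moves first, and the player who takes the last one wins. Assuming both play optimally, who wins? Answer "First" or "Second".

W/L table (W = player to move can force a win):
i:   0  1  2  3  4  5  6  7  8  9 10 11 12 13 14 15 16 17 18
     L  W  L  W  W  W  W  W  L  W  L  W  W  W  W  W  L  W  L
Position 18 is L, so the second player wins.

Second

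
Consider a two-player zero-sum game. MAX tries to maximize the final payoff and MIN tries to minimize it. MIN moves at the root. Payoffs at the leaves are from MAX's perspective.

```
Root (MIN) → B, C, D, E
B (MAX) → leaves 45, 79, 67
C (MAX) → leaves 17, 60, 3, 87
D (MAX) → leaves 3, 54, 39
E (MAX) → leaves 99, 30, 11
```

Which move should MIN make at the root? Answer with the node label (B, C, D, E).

B (MAX): max(45, 79, 67) = 79
C (MAX): max(17, 60, 3, 87) = 87
D (MAX): max(3, 54, 39) = 54
E (MAX): max(99, 30, 11) = 99
Root (MIN): min(79, 87, 54, 99) = 54
MIN picks the child with the lowest value: D (value 54).

D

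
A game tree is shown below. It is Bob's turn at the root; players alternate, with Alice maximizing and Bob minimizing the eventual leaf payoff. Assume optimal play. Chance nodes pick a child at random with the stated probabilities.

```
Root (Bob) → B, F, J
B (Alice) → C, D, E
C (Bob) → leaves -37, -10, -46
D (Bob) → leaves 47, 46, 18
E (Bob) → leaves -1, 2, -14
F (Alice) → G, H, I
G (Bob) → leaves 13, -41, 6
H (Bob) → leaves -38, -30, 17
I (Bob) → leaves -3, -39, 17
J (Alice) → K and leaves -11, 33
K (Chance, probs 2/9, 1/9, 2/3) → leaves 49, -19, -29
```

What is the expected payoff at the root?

-38

C (Bob): min(-37, -10, -46) = -46
D (Bob): min(47, 46, 18) = 18
E (Bob): min(-1, 2, -14) = -14
B (Alice): max(-46, 18, -14) = 18
G (Bob): min(13, -41, 6) = -41
H (Bob): min(-38, -30, 17) = -38
I (Bob): min(-3, -39, 17) = -39
F (Alice): max(-41, -38, -39) = -38
K (Chance): 2/9·49 + 1/9·-19 + 2/3·-29 = -10.56
J (Alice): max(-10.56, -11, 33) = 33
Root (Bob): min(18, -38, 33) = -38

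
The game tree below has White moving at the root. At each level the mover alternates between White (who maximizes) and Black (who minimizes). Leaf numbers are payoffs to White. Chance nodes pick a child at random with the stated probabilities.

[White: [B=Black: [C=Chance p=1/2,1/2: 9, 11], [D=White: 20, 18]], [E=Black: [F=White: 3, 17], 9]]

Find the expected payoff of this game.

10

C (Chance): 1/2·9 + 1/2·11 = 10
D (White): max(20, 18) = 20
B (Black): min(10, 20) = 10
F (White): max(3, 17) = 17
E (Black): min(17, 9) = 9
Root (White): max(10, 9) = 10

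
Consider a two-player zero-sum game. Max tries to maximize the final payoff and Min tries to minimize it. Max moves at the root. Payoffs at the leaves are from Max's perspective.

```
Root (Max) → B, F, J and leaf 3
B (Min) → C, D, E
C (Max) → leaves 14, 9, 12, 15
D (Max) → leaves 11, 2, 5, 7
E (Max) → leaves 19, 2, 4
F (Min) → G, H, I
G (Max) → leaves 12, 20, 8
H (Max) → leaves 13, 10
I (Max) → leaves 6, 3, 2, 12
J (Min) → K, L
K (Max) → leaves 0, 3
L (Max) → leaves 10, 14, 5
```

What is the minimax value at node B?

C: max(14, 9, 12, 15) = 15
D: max(11, 2, 5, 7) = 11
E: max(19, 2, 4) = 19
B: min(15, 11, 19) = 11

11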